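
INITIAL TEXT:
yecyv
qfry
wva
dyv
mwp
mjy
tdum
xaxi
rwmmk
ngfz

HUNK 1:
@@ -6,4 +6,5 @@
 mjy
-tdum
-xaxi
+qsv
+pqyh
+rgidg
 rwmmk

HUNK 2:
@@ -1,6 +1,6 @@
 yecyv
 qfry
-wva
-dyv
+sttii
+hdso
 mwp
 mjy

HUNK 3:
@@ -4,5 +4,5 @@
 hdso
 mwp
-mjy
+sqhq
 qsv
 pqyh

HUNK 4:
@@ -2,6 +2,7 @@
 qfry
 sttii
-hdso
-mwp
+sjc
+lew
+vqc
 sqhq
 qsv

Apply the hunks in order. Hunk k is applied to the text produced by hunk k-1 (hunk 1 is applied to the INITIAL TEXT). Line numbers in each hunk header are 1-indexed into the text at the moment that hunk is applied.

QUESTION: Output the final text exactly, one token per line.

Hunk 1: at line 6 remove [tdum,xaxi] add [qsv,pqyh,rgidg] -> 11 lines: yecyv qfry wva dyv mwp mjy qsv pqyh rgidg rwmmk ngfz
Hunk 2: at line 1 remove [wva,dyv] add [sttii,hdso] -> 11 lines: yecyv qfry sttii hdso mwp mjy qsv pqyh rgidg rwmmk ngfz
Hunk 3: at line 4 remove [mjy] add [sqhq] -> 11 lines: yecyv qfry sttii hdso mwp sqhq qsv pqyh rgidg rwmmk ngfz
Hunk 4: at line 2 remove [hdso,mwp] add [sjc,lew,vqc] -> 12 lines: yecyv qfry sttii sjc lew vqc sqhq qsv pqyh rgidg rwmmk ngfz

Answer: yecyv
qfry
sttii
sjc
lew
vqc
sqhq
qsv
pqyh
rgidg
rwmmk
ngfz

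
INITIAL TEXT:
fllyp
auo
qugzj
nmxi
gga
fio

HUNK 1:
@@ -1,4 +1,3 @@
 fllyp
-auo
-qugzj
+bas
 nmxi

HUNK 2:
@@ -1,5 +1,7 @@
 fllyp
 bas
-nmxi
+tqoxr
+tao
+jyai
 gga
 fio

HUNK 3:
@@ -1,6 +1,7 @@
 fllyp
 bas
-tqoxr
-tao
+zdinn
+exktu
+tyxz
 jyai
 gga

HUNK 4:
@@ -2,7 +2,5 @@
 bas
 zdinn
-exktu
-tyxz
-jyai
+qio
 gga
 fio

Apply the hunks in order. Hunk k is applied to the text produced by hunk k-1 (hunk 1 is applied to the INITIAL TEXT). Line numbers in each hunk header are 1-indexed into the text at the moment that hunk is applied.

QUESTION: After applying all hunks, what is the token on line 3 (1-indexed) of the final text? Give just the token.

Answer: zdinn

Derivation:
Hunk 1: at line 1 remove [auo,qugzj] add [bas] -> 5 lines: fllyp bas nmxi gga fio
Hunk 2: at line 1 remove [nmxi] add [tqoxr,tao,jyai] -> 7 lines: fllyp bas tqoxr tao jyai gga fio
Hunk 3: at line 1 remove [tqoxr,tao] add [zdinn,exktu,tyxz] -> 8 lines: fllyp bas zdinn exktu tyxz jyai gga fio
Hunk 4: at line 2 remove [exktu,tyxz,jyai] add [qio] -> 6 lines: fllyp bas zdinn qio gga fio
Final line 3: zdinn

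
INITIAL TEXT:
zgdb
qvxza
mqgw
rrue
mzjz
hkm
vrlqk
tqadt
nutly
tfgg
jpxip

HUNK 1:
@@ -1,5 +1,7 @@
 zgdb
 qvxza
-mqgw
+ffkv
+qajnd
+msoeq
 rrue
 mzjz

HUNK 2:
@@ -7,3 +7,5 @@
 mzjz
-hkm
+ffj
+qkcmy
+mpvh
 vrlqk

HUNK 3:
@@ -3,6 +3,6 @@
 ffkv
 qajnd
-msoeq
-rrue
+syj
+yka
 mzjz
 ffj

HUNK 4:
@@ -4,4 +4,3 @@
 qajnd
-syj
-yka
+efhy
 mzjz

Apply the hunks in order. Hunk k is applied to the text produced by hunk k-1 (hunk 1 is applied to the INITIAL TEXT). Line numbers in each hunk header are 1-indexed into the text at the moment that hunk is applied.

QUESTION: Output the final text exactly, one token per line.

Hunk 1: at line 1 remove [mqgw] add [ffkv,qajnd,msoeq] -> 13 lines: zgdb qvxza ffkv qajnd msoeq rrue mzjz hkm vrlqk tqadt nutly tfgg jpxip
Hunk 2: at line 7 remove [hkm] add [ffj,qkcmy,mpvh] -> 15 lines: zgdb qvxza ffkv qajnd msoeq rrue mzjz ffj qkcmy mpvh vrlqk tqadt nutly tfgg jpxip
Hunk 3: at line 3 remove [msoeq,rrue] add [syj,yka] -> 15 lines: zgdb qvxza ffkv qajnd syj yka mzjz ffj qkcmy mpvh vrlqk tqadt nutly tfgg jpxip
Hunk 4: at line 4 remove [syj,yka] add [efhy] -> 14 lines: zgdb qvxza ffkv qajnd efhy mzjz ffj qkcmy mpvh vrlqk tqadt nutly tfgg jpxip

Answer: zgdb
qvxza
ffkv
qajnd
efhy
mzjz
ffj
qkcmy
mpvh
vrlqk
tqadt
nutly
tfgg
jpxip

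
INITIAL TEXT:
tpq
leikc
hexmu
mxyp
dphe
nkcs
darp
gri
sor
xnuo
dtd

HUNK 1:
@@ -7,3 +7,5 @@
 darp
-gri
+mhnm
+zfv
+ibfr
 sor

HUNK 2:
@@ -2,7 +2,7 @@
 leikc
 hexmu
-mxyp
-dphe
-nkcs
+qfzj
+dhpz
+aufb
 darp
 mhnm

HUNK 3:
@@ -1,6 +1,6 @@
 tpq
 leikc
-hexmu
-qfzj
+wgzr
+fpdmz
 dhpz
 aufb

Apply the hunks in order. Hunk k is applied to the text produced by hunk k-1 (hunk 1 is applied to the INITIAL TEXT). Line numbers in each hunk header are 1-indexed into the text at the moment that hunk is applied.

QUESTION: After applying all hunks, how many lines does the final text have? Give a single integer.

Hunk 1: at line 7 remove [gri] add [mhnm,zfv,ibfr] -> 13 lines: tpq leikc hexmu mxyp dphe nkcs darp mhnm zfv ibfr sor xnuo dtd
Hunk 2: at line 2 remove [mxyp,dphe,nkcs] add [qfzj,dhpz,aufb] -> 13 lines: tpq leikc hexmu qfzj dhpz aufb darp mhnm zfv ibfr sor xnuo dtd
Hunk 3: at line 1 remove [hexmu,qfzj] add [wgzr,fpdmz] -> 13 lines: tpq leikc wgzr fpdmz dhpz aufb darp mhnm zfv ibfr sor xnuo dtd
Final line count: 13

Answer: 13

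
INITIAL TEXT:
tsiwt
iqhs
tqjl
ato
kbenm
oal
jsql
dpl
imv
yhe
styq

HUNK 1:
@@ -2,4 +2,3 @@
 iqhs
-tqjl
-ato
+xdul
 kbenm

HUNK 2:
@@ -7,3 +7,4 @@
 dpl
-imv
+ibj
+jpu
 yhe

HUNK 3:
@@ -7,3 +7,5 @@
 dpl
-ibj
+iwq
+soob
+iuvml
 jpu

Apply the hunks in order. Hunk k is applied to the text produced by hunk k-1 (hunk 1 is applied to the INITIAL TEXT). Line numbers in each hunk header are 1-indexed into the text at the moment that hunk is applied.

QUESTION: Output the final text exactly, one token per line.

Answer: tsiwt
iqhs
xdul
kbenm
oal
jsql
dpl
iwq
soob
iuvml
jpu
yhe
styq

Derivation:
Hunk 1: at line 2 remove [tqjl,ato] add [xdul] -> 10 lines: tsiwt iqhs xdul kbenm oal jsql dpl imv yhe styq
Hunk 2: at line 7 remove [imv] add [ibj,jpu] -> 11 lines: tsiwt iqhs xdul kbenm oal jsql dpl ibj jpu yhe styq
Hunk 3: at line 7 remove [ibj] add [iwq,soob,iuvml] -> 13 lines: tsiwt iqhs xdul kbenm oal jsql dpl iwq soob iuvml jpu yhe styq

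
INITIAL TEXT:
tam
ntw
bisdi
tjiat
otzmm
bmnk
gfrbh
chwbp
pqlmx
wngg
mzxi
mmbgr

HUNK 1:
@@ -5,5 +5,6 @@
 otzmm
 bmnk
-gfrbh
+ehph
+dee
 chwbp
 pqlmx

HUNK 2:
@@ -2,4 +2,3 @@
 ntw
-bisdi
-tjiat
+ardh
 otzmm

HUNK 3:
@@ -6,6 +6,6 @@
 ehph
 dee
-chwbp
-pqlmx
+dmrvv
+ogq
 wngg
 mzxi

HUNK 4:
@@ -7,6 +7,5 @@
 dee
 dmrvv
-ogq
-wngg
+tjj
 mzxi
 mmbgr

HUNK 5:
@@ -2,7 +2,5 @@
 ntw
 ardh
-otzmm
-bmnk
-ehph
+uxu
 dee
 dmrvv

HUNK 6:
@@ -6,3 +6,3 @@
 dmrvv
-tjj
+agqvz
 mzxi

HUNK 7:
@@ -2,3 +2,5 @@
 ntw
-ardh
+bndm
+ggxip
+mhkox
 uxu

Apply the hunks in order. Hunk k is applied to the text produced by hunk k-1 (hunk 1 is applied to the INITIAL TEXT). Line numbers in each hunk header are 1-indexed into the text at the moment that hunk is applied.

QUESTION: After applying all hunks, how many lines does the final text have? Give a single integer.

Answer: 11

Derivation:
Hunk 1: at line 5 remove [gfrbh] add [ehph,dee] -> 13 lines: tam ntw bisdi tjiat otzmm bmnk ehph dee chwbp pqlmx wngg mzxi mmbgr
Hunk 2: at line 2 remove [bisdi,tjiat] add [ardh] -> 12 lines: tam ntw ardh otzmm bmnk ehph dee chwbp pqlmx wngg mzxi mmbgr
Hunk 3: at line 6 remove [chwbp,pqlmx] add [dmrvv,ogq] -> 12 lines: tam ntw ardh otzmm bmnk ehph dee dmrvv ogq wngg mzxi mmbgr
Hunk 4: at line 7 remove [ogq,wngg] add [tjj] -> 11 lines: tam ntw ardh otzmm bmnk ehph dee dmrvv tjj mzxi mmbgr
Hunk 5: at line 2 remove [otzmm,bmnk,ehph] add [uxu] -> 9 lines: tam ntw ardh uxu dee dmrvv tjj mzxi mmbgr
Hunk 6: at line 6 remove [tjj] add [agqvz] -> 9 lines: tam ntw ardh uxu dee dmrvv agqvz mzxi mmbgr
Hunk 7: at line 2 remove [ardh] add [bndm,ggxip,mhkox] -> 11 lines: tam ntw bndm ggxip mhkox uxu dee dmrvv agqvz mzxi mmbgr
Final line count: 11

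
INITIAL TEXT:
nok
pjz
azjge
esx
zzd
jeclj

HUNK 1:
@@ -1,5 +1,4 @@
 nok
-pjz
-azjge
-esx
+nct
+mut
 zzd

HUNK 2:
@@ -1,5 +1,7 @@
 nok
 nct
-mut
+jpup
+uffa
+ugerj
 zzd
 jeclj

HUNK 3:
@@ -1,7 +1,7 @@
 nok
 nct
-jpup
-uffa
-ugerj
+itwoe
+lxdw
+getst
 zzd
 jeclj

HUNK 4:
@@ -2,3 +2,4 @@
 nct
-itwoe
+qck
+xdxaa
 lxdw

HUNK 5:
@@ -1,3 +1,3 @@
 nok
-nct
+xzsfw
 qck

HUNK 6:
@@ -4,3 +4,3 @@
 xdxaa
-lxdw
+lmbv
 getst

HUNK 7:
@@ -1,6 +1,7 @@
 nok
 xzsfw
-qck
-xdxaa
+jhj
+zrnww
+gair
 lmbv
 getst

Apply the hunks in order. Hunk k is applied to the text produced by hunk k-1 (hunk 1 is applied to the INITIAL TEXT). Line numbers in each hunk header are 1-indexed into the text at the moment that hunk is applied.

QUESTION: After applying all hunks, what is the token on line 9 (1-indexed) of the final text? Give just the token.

Answer: jeclj

Derivation:
Hunk 1: at line 1 remove [pjz,azjge,esx] add [nct,mut] -> 5 lines: nok nct mut zzd jeclj
Hunk 2: at line 1 remove [mut] add [jpup,uffa,ugerj] -> 7 lines: nok nct jpup uffa ugerj zzd jeclj
Hunk 3: at line 1 remove [jpup,uffa,ugerj] add [itwoe,lxdw,getst] -> 7 lines: nok nct itwoe lxdw getst zzd jeclj
Hunk 4: at line 2 remove [itwoe] add [qck,xdxaa] -> 8 lines: nok nct qck xdxaa lxdw getst zzd jeclj
Hunk 5: at line 1 remove [nct] add [xzsfw] -> 8 lines: nok xzsfw qck xdxaa lxdw getst zzd jeclj
Hunk 6: at line 4 remove [lxdw] add [lmbv] -> 8 lines: nok xzsfw qck xdxaa lmbv getst zzd jeclj
Hunk 7: at line 1 remove [qck,xdxaa] add [jhj,zrnww,gair] -> 9 lines: nok xzsfw jhj zrnww gair lmbv getst zzd jeclj
Final line 9: jeclj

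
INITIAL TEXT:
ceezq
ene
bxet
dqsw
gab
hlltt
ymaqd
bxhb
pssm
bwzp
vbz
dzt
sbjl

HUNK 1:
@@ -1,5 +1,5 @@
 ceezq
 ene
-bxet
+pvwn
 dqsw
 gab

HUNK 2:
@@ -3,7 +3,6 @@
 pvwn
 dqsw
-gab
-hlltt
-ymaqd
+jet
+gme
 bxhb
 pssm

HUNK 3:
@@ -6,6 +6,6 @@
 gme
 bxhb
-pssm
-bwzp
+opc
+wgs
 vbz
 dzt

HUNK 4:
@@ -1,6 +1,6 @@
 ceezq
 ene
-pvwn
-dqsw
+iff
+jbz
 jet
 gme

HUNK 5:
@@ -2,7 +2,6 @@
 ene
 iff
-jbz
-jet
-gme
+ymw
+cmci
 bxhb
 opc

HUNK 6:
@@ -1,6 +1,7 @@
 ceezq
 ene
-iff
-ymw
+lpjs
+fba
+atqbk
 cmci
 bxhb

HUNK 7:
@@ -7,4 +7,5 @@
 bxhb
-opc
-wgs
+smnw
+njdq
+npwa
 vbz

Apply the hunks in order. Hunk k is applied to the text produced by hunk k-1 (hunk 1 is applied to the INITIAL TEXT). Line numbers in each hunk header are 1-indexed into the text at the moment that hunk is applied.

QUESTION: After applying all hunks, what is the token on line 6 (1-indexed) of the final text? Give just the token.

Answer: cmci

Derivation:
Hunk 1: at line 1 remove [bxet] add [pvwn] -> 13 lines: ceezq ene pvwn dqsw gab hlltt ymaqd bxhb pssm bwzp vbz dzt sbjl
Hunk 2: at line 3 remove [gab,hlltt,ymaqd] add [jet,gme] -> 12 lines: ceezq ene pvwn dqsw jet gme bxhb pssm bwzp vbz dzt sbjl
Hunk 3: at line 6 remove [pssm,bwzp] add [opc,wgs] -> 12 lines: ceezq ene pvwn dqsw jet gme bxhb opc wgs vbz dzt sbjl
Hunk 4: at line 1 remove [pvwn,dqsw] add [iff,jbz] -> 12 lines: ceezq ene iff jbz jet gme bxhb opc wgs vbz dzt sbjl
Hunk 5: at line 2 remove [jbz,jet,gme] add [ymw,cmci] -> 11 lines: ceezq ene iff ymw cmci bxhb opc wgs vbz dzt sbjl
Hunk 6: at line 1 remove [iff,ymw] add [lpjs,fba,atqbk] -> 12 lines: ceezq ene lpjs fba atqbk cmci bxhb opc wgs vbz dzt sbjl
Hunk 7: at line 7 remove [opc,wgs] add [smnw,njdq,npwa] -> 13 lines: ceezq ene lpjs fba atqbk cmci bxhb smnw njdq npwa vbz dzt sbjl
Final line 6: cmci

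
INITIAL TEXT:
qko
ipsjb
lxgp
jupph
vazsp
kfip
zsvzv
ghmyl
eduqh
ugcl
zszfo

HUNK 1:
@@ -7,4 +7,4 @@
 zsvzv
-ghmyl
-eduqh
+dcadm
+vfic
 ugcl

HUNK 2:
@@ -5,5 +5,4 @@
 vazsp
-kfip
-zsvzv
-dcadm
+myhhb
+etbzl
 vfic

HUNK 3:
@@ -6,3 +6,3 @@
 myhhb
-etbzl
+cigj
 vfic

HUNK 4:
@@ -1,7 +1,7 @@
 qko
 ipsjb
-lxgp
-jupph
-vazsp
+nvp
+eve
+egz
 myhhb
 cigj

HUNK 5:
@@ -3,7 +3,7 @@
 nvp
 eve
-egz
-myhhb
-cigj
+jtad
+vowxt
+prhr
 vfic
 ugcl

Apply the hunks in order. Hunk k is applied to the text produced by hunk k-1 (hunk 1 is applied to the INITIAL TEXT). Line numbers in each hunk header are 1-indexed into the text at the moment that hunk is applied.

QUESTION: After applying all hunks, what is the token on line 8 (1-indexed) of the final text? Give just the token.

Hunk 1: at line 7 remove [ghmyl,eduqh] add [dcadm,vfic] -> 11 lines: qko ipsjb lxgp jupph vazsp kfip zsvzv dcadm vfic ugcl zszfo
Hunk 2: at line 5 remove [kfip,zsvzv,dcadm] add [myhhb,etbzl] -> 10 lines: qko ipsjb lxgp jupph vazsp myhhb etbzl vfic ugcl zszfo
Hunk 3: at line 6 remove [etbzl] add [cigj] -> 10 lines: qko ipsjb lxgp jupph vazsp myhhb cigj vfic ugcl zszfo
Hunk 4: at line 1 remove [lxgp,jupph,vazsp] add [nvp,eve,egz] -> 10 lines: qko ipsjb nvp eve egz myhhb cigj vfic ugcl zszfo
Hunk 5: at line 3 remove [egz,myhhb,cigj] add [jtad,vowxt,prhr] -> 10 lines: qko ipsjb nvp eve jtad vowxt prhr vfic ugcl zszfo
Final line 8: vfic

Answer: vfic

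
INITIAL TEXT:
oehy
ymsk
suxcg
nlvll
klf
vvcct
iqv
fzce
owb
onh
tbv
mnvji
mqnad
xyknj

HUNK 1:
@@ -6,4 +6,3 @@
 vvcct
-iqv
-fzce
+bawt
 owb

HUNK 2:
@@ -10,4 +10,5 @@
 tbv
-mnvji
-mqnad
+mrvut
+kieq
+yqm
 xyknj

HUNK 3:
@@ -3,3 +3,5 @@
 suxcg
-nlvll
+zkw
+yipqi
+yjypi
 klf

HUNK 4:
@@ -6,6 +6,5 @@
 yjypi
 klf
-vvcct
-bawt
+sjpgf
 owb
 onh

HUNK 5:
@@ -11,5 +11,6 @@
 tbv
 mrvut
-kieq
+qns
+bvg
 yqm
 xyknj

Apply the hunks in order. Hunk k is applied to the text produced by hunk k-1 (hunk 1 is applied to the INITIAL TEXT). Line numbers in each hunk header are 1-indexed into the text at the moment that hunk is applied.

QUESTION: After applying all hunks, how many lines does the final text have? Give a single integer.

Hunk 1: at line 6 remove [iqv,fzce] add [bawt] -> 13 lines: oehy ymsk suxcg nlvll klf vvcct bawt owb onh tbv mnvji mqnad xyknj
Hunk 2: at line 10 remove [mnvji,mqnad] add [mrvut,kieq,yqm] -> 14 lines: oehy ymsk suxcg nlvll klf vvcct bawt owb onh tbv mrvut kieq yqm xyknj
Hunk 3: at line 3 remove [nlvll] add [zkw,yipqi,yjypi] -> 16 lines: oehy ymsk suxcg zkw yipqi yjypi klf vvcct bawt owb onh tbv mrvut kieq yqm xyknj
Hunk 4: at line 6 remove [vvcct,bawt] add [sjpgf] -> 15 lines: oehy ymsk suxcg zkw yipqi yjypi klf sjpgf owb onh tbv mrvut kieq yqm xyknj
Hunk 5: at line 11 remove [kieq] add [qns,bvg] -> 16 lines: oehy ymsk suxcg zkw yipqi yjypi klf sjpgf owb onh tbv mrvut qns bvg yqm xyknj
Final line count: 16

Answer: 16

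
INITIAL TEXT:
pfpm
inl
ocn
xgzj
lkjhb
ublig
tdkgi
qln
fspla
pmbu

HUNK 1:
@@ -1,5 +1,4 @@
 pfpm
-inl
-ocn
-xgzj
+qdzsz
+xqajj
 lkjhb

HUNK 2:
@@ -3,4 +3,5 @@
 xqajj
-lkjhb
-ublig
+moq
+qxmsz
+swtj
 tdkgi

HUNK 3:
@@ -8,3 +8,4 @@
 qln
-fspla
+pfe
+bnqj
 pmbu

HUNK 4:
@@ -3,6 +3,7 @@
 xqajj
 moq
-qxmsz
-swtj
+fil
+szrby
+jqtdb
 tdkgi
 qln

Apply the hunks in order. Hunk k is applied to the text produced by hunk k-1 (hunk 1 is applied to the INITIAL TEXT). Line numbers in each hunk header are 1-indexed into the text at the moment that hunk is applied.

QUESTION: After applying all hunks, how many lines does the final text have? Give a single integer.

Answer: 12

Derivation:
Hunk 1: at line 1 remove [inl,ocn,xgzj] add [qdzsz,xqajj] -> 9 lines: pfpm qdzsz xqajj lkjhb ublig tdkgi qln fspla pmbu
Hunk 2: at line 3 remove [lkjhb,ublig] add [moq,qxmsz,swtj] -> 10 lines: pfpm qdzsz xqajj moq qxmsz swtj tdkgi qln fspla pmbu
Hunk 3: at line 8 remove [fspla] add [pfe,bnqj] -> 11 lines: pfpm qdzsz xqajj moq qxmsz swtj tdkgi qln pfe bnqj pmbu
Hunk 4: at line 3 remove [qxmsz,swtj] add [fil,szrby,jqtdb] -> 12 lines: pfpm qdzsz xqajj moq fil szrby jqtdb tdkgi qln pfe bnqj pmbu
Final line count: 12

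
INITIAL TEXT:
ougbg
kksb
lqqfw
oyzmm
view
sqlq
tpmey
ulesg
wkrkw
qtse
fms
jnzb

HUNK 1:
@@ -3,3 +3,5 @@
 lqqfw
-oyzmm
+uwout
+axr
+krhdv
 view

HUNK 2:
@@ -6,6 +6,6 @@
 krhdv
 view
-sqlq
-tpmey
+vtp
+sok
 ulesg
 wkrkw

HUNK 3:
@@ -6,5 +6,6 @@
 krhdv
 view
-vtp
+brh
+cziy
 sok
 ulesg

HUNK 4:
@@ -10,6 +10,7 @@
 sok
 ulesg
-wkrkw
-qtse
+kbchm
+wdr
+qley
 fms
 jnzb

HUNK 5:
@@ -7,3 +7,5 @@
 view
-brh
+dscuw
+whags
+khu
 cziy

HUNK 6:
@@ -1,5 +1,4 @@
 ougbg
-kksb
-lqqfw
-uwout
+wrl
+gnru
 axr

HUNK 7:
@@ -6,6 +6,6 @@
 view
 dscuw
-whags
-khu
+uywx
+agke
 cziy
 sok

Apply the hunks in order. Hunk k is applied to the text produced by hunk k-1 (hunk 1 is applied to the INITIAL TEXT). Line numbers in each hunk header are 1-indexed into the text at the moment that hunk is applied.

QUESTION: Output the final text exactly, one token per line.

Hunk 1: at line 3 remove [oyzmm] add [uwout,axr,krhdv] -> 14 lines: ougbg kksb lqqfw uwout axr krhdv view sqlq tpmey ulesg wkrkw qtse fms jnzb
Hunk 2: at line 6 remove [sqlq,tpmey] add [vtp,sok] -> 14 lines: ougbg kksb lqqfw uwout axr krhdv view vtp sok ulesg wkrkw qtse fms jnzb
Hunk 3: at line 6 remove [vtp] add [brh,cziy] -> 15 lines: ougbg kksb lqqfw uwout axr krhdv view brh cziy sok ulesg wkrkw qtse fms jnzb
Hunk 4: at line 10 remove [wkrkw,qtse] add [kbchm,wdr,qley] -> 16 lines: ougbg kksb lqqfw uwout axr krhdv view brh cziy sok ulesg kbchm wdr qley fms jnzb
Hunk 5: at line 7 remove [brh] add [dscuw,whags,khu] -> 18 lines: ougbg kksb lqqfw uwout axr krhdv view dscuw whags khu cziy sok ulesg kbchm wdr qley fms jnzb
Hunk 6: at line 1 remove [kksb,lqqfw,uwout] add [wrl,gnru] -> 17 lines: ougbg wrl gnru axr krhdv view dscuw whags khu cziy sok ulesg kbchm wdr qley fms jnzb
Hunk 7: at line 6 remove [whags,khu] add [uywx,agke] -> 17 lines: ougbg wrl gnru axr krhdv view dscuw uywx agke cziy sok ulesg kbchm wdr qley fms jnzb

Answer: ougbg
wrl
gnru
axr
krhdv
view
dscuw
uywx
agke
cziy
sok
ulesg
kbchm
wdr
qley
fms
jnzb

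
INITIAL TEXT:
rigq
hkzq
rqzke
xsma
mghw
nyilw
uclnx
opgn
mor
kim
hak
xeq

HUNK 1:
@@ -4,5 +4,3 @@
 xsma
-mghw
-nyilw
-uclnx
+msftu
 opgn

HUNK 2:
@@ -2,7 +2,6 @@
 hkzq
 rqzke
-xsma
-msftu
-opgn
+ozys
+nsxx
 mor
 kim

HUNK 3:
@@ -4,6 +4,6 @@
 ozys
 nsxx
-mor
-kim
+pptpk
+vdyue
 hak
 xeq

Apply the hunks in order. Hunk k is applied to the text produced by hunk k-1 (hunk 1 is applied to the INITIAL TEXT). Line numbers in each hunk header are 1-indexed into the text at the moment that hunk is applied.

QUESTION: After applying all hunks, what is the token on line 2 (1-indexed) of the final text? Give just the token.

Hunk 1: at line 4 remove [mghw,nyilw,uclnx] add [msftu] -> 10 lines: rigq hkzq rqzke xsma msftu opgn mor kim hak xeq
Hunk 2: at line 2 remove [xsma,msftu,opgn] add [ozys,nsxx] -> 9 lines: rigq hkzq rqzke ozys nsxx mor kim hak xeq
Hunk 3: at line 4 remove [mor,kim] add [pptpk,vdyue] -> 9 lines: rigq hkzq rqzke ozys nsxx pptpk vdyue hak xeq
Final line 2: hkzq

Answer: hkzq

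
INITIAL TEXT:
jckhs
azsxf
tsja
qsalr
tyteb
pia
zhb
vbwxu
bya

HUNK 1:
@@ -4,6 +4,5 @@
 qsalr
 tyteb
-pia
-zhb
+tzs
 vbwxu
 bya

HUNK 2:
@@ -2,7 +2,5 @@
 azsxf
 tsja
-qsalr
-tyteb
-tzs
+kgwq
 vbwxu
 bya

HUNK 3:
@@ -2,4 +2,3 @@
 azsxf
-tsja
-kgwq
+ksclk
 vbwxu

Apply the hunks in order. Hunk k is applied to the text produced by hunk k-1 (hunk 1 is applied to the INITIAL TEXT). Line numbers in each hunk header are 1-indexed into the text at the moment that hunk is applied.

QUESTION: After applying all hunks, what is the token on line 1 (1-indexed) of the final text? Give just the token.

Answer: jckhs

Derivation:
Hunk 1: at line 4 remove [pia,zhb] add [tzs] -> 8 lines: jckhs azsxf tsja qsalr tyteb tzs vbwxu bya
Hunk 2: at line 2 remove [qsalr,tyteb,tzs] add [kgwq] -> 6 lines: jckhs azsxf tsja kgwq vbwxu bya
Hunk 3: at line 2 remove [tsja,kgwq] add [ksclk] -> 5 lines: jckhs azsxf ksclk vbwxu bya
Final line 1: jckhs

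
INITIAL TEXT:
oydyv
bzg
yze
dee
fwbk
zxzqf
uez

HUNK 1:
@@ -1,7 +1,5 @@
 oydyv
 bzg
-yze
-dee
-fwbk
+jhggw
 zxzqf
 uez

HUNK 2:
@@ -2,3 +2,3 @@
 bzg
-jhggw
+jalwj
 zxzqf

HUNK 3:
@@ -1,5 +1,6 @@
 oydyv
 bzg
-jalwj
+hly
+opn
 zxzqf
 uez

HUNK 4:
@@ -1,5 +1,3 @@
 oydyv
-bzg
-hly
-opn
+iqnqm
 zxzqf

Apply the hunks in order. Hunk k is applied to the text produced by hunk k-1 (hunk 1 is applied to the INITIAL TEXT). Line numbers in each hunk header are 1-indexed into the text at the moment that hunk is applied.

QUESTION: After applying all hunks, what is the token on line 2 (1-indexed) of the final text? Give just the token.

Hunk 1: at line 1 remove [yze,dee,fwbk] add [jhggw] -> 5 lines: oydyv bzg jhggw zxzqf uez
Hunk 2: at line 2 remove [jhggw] add [jalwj] -> 5 lines: oydyv bzg jalwj zxzqf uez
Hunk 3: at line 1 remove [jalwj] add [hly,opn] -> 6 lines: oydyv bzg hly opn zxzqf uez
Hunk 4: at line 1 remove [bzg,hly,opn] add [iqnqm] -> 4 lines: oydyv iqnqm zxzqf uez
Final line 2: iqnqm

Answer: iqnqm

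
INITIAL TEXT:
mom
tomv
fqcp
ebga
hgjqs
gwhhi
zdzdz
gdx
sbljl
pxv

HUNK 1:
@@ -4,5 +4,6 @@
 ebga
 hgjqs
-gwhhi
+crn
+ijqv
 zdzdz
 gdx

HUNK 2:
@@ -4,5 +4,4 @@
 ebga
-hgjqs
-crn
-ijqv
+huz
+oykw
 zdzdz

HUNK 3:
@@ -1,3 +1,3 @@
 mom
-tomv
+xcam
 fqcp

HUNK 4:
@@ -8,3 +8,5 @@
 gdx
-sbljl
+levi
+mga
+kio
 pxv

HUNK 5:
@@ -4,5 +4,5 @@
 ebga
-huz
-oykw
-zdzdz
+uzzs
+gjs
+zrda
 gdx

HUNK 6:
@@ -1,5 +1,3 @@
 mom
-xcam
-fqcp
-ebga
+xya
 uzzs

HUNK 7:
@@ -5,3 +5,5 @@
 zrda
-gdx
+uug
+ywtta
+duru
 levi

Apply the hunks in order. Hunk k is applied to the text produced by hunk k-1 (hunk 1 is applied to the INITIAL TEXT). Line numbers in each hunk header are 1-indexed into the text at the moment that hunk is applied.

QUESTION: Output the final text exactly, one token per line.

Hunk 1: at line 4 remove [gwhhi] add [crn,ijqv] -> 11 lines: mom tomv fqcp ebga hgjqs crn ijqv zdzdz gdx sbljl pxv
Hunk 2: at line 4 remove [hgjqs,crn,ijqv] add [huz,oykw] -> 10 lines: mom tomv fqcp ebga huz oykw zdzdz gdx sbljl pxv
Hunk 3: at line 1 remove [tomv] add [xcam] -> 10 lines: mom xcam fqcp ebga huz oykw zdzdz gdx sbljl pxv
Hunk 4: at line 8 remove [sbljl] add [levi,mga,kio] -> 12 lines: mom xcam fqcp ebga huz oykw zdzdz gdx levi mga kio pxv
Hunk 5: at line 4 remove [huz,oykw,zdzdz] add [uzzs,gjs,zrda] -> 12 lines: mom xcam fqcp ebga uzzs gjs zrda gdx levi mga kio pxv
Hunk 6: at line 1 remove [xcam,fqcp,ebga] add [xya] -> 10 lines: mom xya uzzs gjs zrda gdx levi mga kio pxv
Hunk 7: at line 5 remove [gdx] add [uug,ywtta,duru] -> 12 lines: mom xya uzzs gjs zrda uug ywtta duru levi mga kio pxv

Answer: mom
xya
uzzs
gjs
zrda
uug
ywtta
duru
levi
mga
kio
pxv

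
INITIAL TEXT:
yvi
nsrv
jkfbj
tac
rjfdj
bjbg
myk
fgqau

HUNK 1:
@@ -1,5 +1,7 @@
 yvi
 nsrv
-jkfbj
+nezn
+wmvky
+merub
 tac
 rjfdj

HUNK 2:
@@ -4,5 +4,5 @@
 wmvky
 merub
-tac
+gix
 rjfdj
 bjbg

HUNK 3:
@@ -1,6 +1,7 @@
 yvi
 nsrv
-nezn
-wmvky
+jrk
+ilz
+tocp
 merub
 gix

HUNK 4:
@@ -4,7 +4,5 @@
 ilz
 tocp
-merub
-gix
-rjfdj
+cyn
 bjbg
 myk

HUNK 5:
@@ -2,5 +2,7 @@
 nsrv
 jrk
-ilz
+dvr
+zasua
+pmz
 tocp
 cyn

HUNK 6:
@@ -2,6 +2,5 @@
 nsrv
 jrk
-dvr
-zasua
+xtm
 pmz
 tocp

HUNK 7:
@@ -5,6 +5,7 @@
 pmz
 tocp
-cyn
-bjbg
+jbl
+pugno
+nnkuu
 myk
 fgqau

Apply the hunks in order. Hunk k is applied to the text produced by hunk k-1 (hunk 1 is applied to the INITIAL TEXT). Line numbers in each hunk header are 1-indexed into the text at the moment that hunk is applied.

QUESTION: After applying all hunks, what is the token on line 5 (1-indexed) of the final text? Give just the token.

Hunk 1: at line 1 remove [jkfbj] add [nezn,wmvky,merub] -> 10 lines: yvi nsrv nezn wmvky merub tac rjfdj bjbg myk fgqau
Hunk 2: at line 4 remove [tac] add [gix] -> 10 lines: yvi nsrv nezn wmvky merub gix rjfdj bjbg myk fgqau
Hunk 3: at line 1 remove [nezn,wmvky] add [jrk,ilz,tocp] -> 11 lines: yvi nsrv jrk ilz tocp merub gix rjfdj bjbg myk fgqau
Hunk 4: at line 4 remove [merub,gix,rjfdj] add [cyn] -> 9 lines: yvi nsrv jrk ilz tocp cyn bjbg myk fgqau
Hunk 5: at line 2 remove [ilz] add [dvr,zasua,pmz] -> 11 lines: yvi nsrv jrk dvr zasua pmz tocp cyn bjbg myk fgqau
Hunk 6: at line 2 remove [dvr,zasua] add [xtm] -> 10 lines: yvi nsrv jrk xtm pmz tocp cyn bjbg myk fgqau
Hunk 7: at line 5 remove [cyn,bjbg] add [jbl,pugno,nnkuu] -> 11 lines: yvi nsrv jrk xtm pmz tocp jbl pugno nnkuu myk fgqau
Final line 5: pmz

Answer: pmz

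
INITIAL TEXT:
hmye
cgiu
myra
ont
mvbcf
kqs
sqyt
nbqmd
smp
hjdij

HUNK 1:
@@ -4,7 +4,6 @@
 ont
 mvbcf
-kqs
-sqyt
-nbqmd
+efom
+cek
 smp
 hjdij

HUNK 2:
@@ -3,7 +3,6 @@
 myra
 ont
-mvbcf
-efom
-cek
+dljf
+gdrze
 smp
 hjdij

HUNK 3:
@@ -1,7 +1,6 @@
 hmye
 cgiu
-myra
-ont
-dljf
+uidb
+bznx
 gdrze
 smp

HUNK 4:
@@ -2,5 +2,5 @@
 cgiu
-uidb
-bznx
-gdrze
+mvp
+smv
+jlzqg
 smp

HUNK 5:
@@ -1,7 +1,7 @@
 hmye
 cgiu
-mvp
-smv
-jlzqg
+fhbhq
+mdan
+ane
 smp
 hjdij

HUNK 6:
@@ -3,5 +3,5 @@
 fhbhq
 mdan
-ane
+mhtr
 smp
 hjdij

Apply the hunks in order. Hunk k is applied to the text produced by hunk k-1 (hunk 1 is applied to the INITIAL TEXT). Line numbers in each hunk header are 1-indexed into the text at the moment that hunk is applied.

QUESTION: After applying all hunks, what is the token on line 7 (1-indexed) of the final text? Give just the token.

Hunk 1: at line 4 remove [kqs,sqyt,nbqmd] add [efom,cek] -> 9 lines: hmye cgiu myra ont mvbcf efom cek smp hjdij
Hunk 2: at line 3 remove [mvbcf,efom,cek] add [dljf,gdrze] -> 8 lines: hmye cgiu myra ont dljf gdrze smp hjdij
Hunk 3: at line 1 remove [myra,ont,dljf] add [uidb,bznx] -> 7 lines: hmye cgiu uidb bznx gdrze smp hjdij
Hunk 4: at line 2 remove [uidb,bznx,gdrze] add [mvp,smv,jlzqg] -> 7 lines: hmye cgiu mvp smv jlzqg smp hjdij
Hunk 5: at line 1 remove [mvp,smv,jlzqg] add [fhbhq,mdan,ane] -> 7 lines: hmye cgiu fhbhq mdan ane smp hjdij
Hunk 6: at line 3 remove [ane] add [mhtr] -> 7 lines: hmye cgiu fhbhq mdan mhtr smp hjdij
Final line 7: hjdij

Answer: hjdij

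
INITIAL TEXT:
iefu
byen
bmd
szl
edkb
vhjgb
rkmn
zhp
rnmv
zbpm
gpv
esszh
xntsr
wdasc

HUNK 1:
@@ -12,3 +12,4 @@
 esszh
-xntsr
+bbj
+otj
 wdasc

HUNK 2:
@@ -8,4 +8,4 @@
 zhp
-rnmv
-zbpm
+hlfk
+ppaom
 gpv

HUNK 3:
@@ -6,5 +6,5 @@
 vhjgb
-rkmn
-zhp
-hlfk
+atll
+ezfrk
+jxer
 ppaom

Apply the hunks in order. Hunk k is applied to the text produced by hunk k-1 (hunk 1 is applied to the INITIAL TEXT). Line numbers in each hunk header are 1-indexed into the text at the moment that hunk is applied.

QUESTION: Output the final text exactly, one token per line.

Answer: iefu
byen
bmd
szl
edkb
vhjgb
atll
ezfrk
jxer
ppaom
gpv
esszh
bbj
otj
wdasc

Derivation:
Hunk 1: at line 12 remove [xntsr] add [bbj,otj] -> 15 lines: iefu byen bmd szl edkb vhjgb rkmn zhp rnmv zbpm gpv esszh bbj otj wdasc
Hunk 2: at line 8 remove [rnmv,zbpm] add [hlfk,ppaom] -> 15 lines: iefu byen bmd szl edkb vhjgb rkmn zhp hlfk ppaom gpv esszh bbj otj wdasc
Hunk 3: at line 6 remove [rkmn,zhp,hlfk] add [atll,ezfrk,jxer] -> 15 lines: iefu byen bmd szl edkb vhjgb atll ezfrk jxer ppaom gpv esszh bbj otj wdasc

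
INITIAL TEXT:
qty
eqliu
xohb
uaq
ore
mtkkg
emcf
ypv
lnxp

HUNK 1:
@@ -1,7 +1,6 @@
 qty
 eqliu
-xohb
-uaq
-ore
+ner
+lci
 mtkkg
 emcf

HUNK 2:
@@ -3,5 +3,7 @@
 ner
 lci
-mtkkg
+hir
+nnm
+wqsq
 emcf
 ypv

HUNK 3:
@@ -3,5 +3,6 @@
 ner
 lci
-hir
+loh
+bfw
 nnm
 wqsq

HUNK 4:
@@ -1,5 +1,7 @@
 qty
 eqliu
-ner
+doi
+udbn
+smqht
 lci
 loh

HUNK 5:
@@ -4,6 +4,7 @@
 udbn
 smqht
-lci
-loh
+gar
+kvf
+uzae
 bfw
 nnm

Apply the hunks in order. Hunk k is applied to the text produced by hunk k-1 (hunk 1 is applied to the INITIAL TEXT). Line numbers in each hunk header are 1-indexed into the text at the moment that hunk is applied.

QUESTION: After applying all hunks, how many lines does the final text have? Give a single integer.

Hunk 1: at line 1 remove [xohb,uaq,ore] add [ner,lci] -> 8 lines: qty eqliu ner lci mtkkg emcf ypv lnxp
Hunk 2: at line 3 remove [mtkkg] add [hir,nnm,wqsq] -> 10 lines: qty eqliu ner lci hir nnm wqsq emcf ypv lnxp
Hunk 3: at line 3 remove [hir] add [loh,bfw] -> 11 lines: qty eqliu ner lci loh bfw nnm wqsq emcf ypv lnxp
Hunk 4: at line 1 remove [ner] add [doi,udbn,smqht] -> 13 lines: qty eqliu doi udbn smqht lci loh bfw nnm wqsq emcf ypv lnxp
Hunk 5: at line 4 remove [lci,loh] add [gar,kvf,uzae] -> 14 lines: qty eqliu doi udbn smqht gar kvf uzae bfw nnm wqsq emcf ypv lnxp
Final line count: 14

Answer: 14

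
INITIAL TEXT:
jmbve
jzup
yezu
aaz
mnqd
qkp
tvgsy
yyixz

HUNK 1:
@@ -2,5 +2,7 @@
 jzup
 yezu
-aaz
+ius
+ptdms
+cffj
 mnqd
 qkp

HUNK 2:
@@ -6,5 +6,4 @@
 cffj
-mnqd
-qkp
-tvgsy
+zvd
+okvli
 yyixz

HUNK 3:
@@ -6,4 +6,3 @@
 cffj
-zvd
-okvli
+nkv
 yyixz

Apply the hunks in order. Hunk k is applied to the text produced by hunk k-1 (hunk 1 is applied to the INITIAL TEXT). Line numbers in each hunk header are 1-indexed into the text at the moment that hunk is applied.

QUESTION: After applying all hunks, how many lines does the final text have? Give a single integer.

Hunk 1: at line 2 remove [aaz] add [ius,ptdms,cffj] -> 10 lines: jmbve jzup yezu ius ptdms cffj mnqd qkp tvgsy yyixz
Hunk 2: at line 6 remove [mnqd,qkp,tvgsy] add [zvd,okvli] -> 9 lines: jmbve jzup yezu ius ptdms cffj zvd okvli yyixz
Hunk 3: at line 6 remove [zvd,okvli] add [nkv] -> 8 lines: jmbve jzup yezu ius ptdms cffj nkv yyixz
Final line count: 8

Answer: 8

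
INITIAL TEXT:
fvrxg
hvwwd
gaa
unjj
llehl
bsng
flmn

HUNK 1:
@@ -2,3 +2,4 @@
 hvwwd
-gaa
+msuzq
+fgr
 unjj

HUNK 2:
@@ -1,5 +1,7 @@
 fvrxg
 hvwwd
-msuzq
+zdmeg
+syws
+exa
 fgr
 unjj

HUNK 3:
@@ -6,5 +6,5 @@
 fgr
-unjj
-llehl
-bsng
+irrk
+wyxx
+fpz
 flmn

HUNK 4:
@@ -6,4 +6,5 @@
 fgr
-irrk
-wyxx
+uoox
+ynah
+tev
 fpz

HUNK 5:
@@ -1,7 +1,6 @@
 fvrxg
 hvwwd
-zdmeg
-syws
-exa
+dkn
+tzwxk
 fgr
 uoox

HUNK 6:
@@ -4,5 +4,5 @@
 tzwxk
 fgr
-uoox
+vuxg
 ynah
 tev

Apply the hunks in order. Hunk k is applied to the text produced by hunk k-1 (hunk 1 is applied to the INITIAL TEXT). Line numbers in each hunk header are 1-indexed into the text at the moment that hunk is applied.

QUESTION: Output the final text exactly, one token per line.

Hunk 1: at line 2 remove [gaa] add [msuzq,fgr] -> 8 lines: fvrxg hvwwd msuzq fgr unjj llehl bsng flmn
Hunk 2: at line 1 remove [msuzq] add [zdmeg,syws,exa] -> 10 lines: fvrxg hvwwd zdmeg syws exa fgr unjj llehl bsng flmn
Hunk 3: at line 6 remove [unjj,llehl,bsng] add [irrk,wyxx,fpz] -> 10 lines: fvrxg hvwwd zdmeg syws exa fgr irrk wyxx fpz flmn
Hunk 4: at line 6 remove [irrk,wyxx] add [uoox,ynah,tev] -> 11 lines: fvrxg hvwwd zdmeg syws exa fgr uoox ynah tev fpz flmn
Hunk 5: at line 1 remove [zdmeg,syws,exa] add [dkn,tzwxk] -> 10 lines: fvrxg hvwwd dkn tzwxk fgr uoox ynah tev fpz flmn
Hunk 6: at line 4 remove [uoox] add [vuxg] -> 10 lines: fvrxg hvwwd dkn tzwxk fgr vuxg ynah tev fpz flmn

Answer: fvrxg
hvwwd
dkn
tzwxk
fgr
vuxg
ynah
tev
fpz
flmn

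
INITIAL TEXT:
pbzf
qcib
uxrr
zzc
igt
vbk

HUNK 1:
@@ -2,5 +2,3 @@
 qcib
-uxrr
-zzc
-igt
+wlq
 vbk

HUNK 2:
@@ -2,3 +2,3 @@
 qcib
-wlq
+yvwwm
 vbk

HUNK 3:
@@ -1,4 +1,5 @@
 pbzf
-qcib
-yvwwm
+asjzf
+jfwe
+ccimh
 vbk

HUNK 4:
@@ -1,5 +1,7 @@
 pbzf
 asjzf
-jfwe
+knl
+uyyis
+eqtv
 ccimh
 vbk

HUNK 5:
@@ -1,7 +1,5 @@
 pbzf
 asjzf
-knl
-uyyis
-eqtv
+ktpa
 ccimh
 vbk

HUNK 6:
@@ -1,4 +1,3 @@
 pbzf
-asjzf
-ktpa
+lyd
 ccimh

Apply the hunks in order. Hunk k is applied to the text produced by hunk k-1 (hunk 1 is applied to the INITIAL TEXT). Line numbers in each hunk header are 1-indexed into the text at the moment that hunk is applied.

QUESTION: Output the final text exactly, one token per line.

Answer: pbzf
lyd
ccimh
vbk

Derivation:
Hunk 1: at line 2 remove [uxrr,zzc,igt] add [wlq] -> 4 lines: pbzf qcib wlq vbk
Hunk 2: at line 2 remove [wlq] add [yvwwm] -> 4 lines: pbzf qcib yvwwm vbk
Hunk 3: at line 1 remove [qcib,yvwwm] add [asjzf,jfwe,ccimh] -> 5 lines: pbzf asjzf jfwe ccimh vbk
Hunk 4: at line 1 remove [jfwe] add [knl,uyyis,eqtv] -> 7 lines: pbzf asjzf knl uyyis eqtv ccimh vbk
Hunk 5: at line 1 remove [knl,uyyis,eqtv] add [ktpa] -> 5 lines: pbzf asjzf ktpa ccimh vbk
Hunk 6: at line 1 remove [asjzf,ktpa] add [lyd] -> 4 lines: pbzf lyd ccimh vbk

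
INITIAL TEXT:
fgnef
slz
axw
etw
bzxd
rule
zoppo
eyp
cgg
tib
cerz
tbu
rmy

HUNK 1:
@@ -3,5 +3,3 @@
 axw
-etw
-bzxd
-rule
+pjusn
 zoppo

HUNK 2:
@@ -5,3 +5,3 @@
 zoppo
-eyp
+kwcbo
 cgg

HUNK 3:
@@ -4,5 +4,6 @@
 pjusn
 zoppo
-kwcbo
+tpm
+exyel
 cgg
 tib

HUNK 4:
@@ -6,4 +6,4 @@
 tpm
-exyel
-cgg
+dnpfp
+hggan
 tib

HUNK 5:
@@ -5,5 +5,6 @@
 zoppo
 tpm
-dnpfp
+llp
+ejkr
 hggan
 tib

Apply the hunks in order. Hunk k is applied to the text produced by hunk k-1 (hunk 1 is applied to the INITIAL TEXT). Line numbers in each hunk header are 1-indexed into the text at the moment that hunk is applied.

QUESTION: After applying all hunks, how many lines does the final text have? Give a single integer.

Answer: 13

Derivation:
Hunk 1: at line 3 remove [etw,bzxd,rule] add [pjusn] -> 11 lines: fgnef slz axw pjusn zoppo eyp cgg tib cerz tbu rmy
Hunk 2: at line 5 remove [eyp] add [kwcbo] -> 11 lines: fgnef slz axw pjusn zoppo kwcbo cgg tib cerz tbu rmy
Hunk 3: at line 4 remove [kwcbo] add [tpm,exyel] -> 12 lines: fgnef slz axw pjusn zoppo tpm exyel cgg tib cerz tbu rmy
Hunk 4: at line 6 remove [exyel,cgg] add [dnpfp,hggan] -> 12 lines: fgnef slz axw pjusn zoppo tpm dnpfp hggan tib cerz tbu rmy
Hunk 5: at line 5 remove [dnpfp] add [llp,ejkr] -> 13 lines: fgnef slz axw pjusn zoppo tpm llp ejkr hggan tib cerz tbu rmy
Final line count: 13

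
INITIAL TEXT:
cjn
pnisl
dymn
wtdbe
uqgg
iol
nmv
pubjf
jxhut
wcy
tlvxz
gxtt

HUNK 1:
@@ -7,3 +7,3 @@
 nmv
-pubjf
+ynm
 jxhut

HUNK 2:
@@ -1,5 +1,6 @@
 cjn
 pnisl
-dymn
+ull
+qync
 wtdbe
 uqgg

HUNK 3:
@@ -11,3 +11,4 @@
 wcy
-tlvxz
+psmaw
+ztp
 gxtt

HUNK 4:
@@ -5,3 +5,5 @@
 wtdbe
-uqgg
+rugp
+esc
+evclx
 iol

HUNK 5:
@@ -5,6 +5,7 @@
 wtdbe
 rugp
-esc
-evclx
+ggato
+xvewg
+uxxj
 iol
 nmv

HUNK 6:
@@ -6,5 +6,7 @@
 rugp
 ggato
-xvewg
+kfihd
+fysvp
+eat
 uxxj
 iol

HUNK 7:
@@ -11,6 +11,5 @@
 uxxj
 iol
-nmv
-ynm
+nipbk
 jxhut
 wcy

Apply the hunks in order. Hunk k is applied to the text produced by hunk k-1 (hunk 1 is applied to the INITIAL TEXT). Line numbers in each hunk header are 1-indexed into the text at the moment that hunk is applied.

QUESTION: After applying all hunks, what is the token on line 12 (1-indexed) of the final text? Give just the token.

Hunk 1: at line 7 remove [pubjf] add [ynm] -> 12 lines: cjn pnisl dymn wtdbe uqgg iol nmv ynm jxhut wcy tlvxz gxtt
Hunk 2: at line 1 remove [dymn] add [ull,qync] -> 13 lines: cjn pnisl ull qync wtdbe uqgg iol nmv ynm jxhut wcy tlvxz gxtt
Hunk 3: at line 11 remove [tlvxz] add [psmaw,ztp] -> 14 lines: cjn pnisl ull qync wtdbe uqgg iol nmv ynm jxhut wcy psmaw ztp gxtt
Hunk 4: at line 5 remove [uqgg] add [rugp,esc,evclx] -> 16 lines: cjn pnisl ull qync wtdbe rugp esc evclx iol nmv ynm jxhut wcy psmaw ztp gxtt
Hunk 5: at line 5 remove [esc,evclx] add [ggato,xvewg,uxxj] -> 17 lines: cjn pnisl ull qync wtdbe rugp ggato xvewg uxxj iol nmv ynm jxhut wcy psmaw ztp gxtt
Hunk 6: at line 6 remove [xvewg] add [kfihd,fysvp,eat] -> 19 lines: cjn pnisl ull qync wtdbe rugp ggato kfihd fysvp eat uxxj iol nmv ynm jxhut wcy psmaw ztp gxtt
Hunk 7: at line 11 remove [nmv,ynm] add [nipbk] -> 18 lines: cjn pnisl ull qync wtdbe rugp ggato kfihd fysvp eat uxxj iol nipbk jxhut wcy psmaw ztp gxtt
Final line 12: iol

Answer: iol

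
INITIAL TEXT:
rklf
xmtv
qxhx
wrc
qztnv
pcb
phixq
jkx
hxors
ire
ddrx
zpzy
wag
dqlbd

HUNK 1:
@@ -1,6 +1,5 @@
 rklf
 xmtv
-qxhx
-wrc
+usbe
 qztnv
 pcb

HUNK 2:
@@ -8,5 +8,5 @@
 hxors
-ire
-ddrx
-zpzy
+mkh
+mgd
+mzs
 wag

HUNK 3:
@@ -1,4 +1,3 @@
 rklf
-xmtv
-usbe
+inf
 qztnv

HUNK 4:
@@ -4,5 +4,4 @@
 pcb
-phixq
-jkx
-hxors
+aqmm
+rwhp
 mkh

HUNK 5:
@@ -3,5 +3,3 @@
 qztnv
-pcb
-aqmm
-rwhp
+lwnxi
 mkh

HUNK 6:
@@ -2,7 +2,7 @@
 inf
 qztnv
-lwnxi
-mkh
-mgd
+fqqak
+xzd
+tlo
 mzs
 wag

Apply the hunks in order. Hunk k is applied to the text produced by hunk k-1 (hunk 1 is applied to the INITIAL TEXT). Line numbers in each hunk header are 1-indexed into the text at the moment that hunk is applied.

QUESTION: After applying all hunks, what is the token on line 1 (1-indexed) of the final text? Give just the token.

Hunk 1: at line 1 remove [qxhx,wrc] add [usbe] -> 13 lines: rklf xmtv usbe qztnv pcb phixq jkx hxors ire ddrx zpzy wag dqlbd
Hunk 2: at line 8 remove [ire,ddrx,zpzy] add [mkh,mgd,mzs] -> 13 lines: rklf xmtv usbe qztnv pcb phixq jkx hxors mkh mgd mzs wag dqlbd
Hunk 3: at line 1 remove [xmtv,usbe] add [inf] -> 12 lines: rklf inf qztnv pcb phixq jkx hxors mkh mgd mzs wag dqlbd
Hunk 4: at line 4 remove [phixq,jkx,hxors] add [aqmm,rwhp] -> 11 lines: rklf inf qztnv pcb aqmm rwhp mkh mgd mzs wag dqlbd
Hunk 5: at line 3 remove [pcb,aqmm,rwhp] add [lwnxi] -> 9 lines: rklf inf qztnv lwnxi mkh mgd mzs wag dqlbd
Hunk 6: at line 2 remove [lwnxi,mkh,mgd] add [fqqak,xzd,tlo] -> 9 lines: rklf inf qztnv fqqak xzd tlo mzs wag dqlbd
Final line 1: rklf

Answer: rklf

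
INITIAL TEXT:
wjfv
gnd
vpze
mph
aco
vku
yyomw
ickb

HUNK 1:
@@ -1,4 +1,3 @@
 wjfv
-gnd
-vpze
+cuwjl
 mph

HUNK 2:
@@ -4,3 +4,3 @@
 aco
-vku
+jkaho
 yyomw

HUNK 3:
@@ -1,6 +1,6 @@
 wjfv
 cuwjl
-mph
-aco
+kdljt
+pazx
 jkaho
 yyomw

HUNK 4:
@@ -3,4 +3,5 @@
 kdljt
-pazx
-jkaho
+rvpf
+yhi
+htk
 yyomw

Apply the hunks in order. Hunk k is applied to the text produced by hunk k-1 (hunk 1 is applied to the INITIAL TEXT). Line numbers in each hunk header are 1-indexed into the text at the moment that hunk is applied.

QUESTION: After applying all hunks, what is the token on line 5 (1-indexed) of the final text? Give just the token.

Hunk 1: at line 1 remove [gnd,vpze] add [cuwjl] -> 7 lines: wjfv cuwjl mph aco vku yyomw ickb
Hunk 2: at line 4 remove [vku] add [jkaho] -> 7 lines: wjfv cuwjl mph aco jkaho yyomw ickb
Hunk 3: at line 1 remove [mph,aco] add [kdljt,pazx] -> 7 lines: wjfv cuwjl kdljt pazx jkaho yyomw ickb
Hunk 4: at line 3 remove [pazx,jkaho] add [rvpf,yhi,htk] -> 8 lines: wjfv cuwjl kdljt rvpf yhi htk yyomw ickb
Final line 5: yhi

Answer: yhi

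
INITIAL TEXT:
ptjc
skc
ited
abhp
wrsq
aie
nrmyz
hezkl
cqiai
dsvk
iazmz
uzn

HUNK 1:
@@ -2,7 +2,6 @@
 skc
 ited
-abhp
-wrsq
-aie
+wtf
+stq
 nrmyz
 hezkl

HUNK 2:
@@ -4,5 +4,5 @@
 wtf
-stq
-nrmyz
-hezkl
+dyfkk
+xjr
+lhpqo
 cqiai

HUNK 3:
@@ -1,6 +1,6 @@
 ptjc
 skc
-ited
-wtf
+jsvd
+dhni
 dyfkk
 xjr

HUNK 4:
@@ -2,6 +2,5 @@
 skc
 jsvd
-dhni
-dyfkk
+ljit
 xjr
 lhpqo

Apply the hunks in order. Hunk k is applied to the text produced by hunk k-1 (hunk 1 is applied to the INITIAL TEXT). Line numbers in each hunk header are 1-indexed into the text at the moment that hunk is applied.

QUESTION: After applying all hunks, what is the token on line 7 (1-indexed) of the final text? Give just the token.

Hunk 1: at line 2 remove [abhp,wrsq,aie] add [wtf,stq] -> 11 lines: ptjc skc ited wtf stq nrmyz hezkl cqiai dsvk iazmz uzn
Hunk 2: at line 4 remove [stq,nrmyz,hezkl] add [dyfkk,xjr,lhpqo] -> 11 lines: ptjc skc ited wtf dyfkk xjr lhpqo cqiai dsvk iazmz uzn
Hunk 3: at line 1 remove [ited,wtf] add [jsvd,dhni] -> 11 lines: ptjc skc jsvd dhni dyfkk xjr lhpqo cqiai dsvk iazmz uzn
Hunk 4: at line 2 remove [dhni,dyfkk] add [ljit] -> 10 lines: ptjc skc jsvd ljit xjr lhpqo cqiai dsvk iazmz uzn
Final line 7: cqiai

Answer: cqiai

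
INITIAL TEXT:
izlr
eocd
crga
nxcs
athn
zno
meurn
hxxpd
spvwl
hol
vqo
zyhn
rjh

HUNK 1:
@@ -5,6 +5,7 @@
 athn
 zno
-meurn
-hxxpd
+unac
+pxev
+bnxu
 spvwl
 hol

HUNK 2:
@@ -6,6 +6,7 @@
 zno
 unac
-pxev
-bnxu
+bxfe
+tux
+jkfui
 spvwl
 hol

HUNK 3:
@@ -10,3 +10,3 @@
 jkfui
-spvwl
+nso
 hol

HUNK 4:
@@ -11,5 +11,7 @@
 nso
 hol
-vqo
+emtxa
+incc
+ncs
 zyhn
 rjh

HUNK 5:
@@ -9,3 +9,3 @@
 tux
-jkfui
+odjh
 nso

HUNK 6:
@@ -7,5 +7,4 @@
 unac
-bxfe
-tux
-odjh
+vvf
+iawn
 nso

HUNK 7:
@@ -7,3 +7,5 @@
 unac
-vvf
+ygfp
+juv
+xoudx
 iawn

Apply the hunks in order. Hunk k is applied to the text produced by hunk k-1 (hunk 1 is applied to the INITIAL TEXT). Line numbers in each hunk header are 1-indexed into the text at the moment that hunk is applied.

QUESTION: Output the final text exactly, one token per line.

Answer: izlr
eocd
crga
nxcs
athn
zno
unac
ygfp
juv
xoudx
iawn
nso
hol
emtxa
incc
ncs
zyhn
rjh

Derivation:
Hunk 1: at line 5 remove [meurn,hxxpd] add [unac,pxev,bnxu] -> 14 lines: izlr eocd crga nxcs athn zno unac pxev bnxu spvwl hol vqo zyhn rjh
Hunk 2: at line 6 remove [pxev,bnxu] add [bxfe,tux,jkfui] -> 15 lines: izlr eocd crga nxcs athn zno unac bxfe tux jkfui spvwl hol vqo zyhn rjh
Hunk 3: at line 10 remove [spvwl] add [nso] -> 15 lines: izlr eocd crga nxcs athn zno unac bxfe tux jkfui nso hol vqo zyhn rjh
Hunk 4: at line 11 remove [vqo] add [emtxa,incc,ncs] -> 17 lines: izlr eocd crga nxcs athn zno unac bxfe tux jkfui nso hol emtxa incc ncs zyhn rjh
Hunk 5: at line 9 remove [jkfui] add [odjh] -> 17 lines: izlr eocd crga nxcs athn zno unac bxfe tux odjh nso hol emtxa incc ncs zyhn rjh
Hunk 6: at line 7 remove [bxfe,tux,odjh] add [vvf,iawn] -> 16 lines: izlr eocd crga nxcs athn zno unac vvf iawn nso hol emtxa incc ncs zyhn rjh
Hunk 7: at line 7 remove [vvf] add [ygfp,juv,xoudx] -> 18 lines: izlr eocd crga nxcs athn zno unac ygfp juv xoudx iawn nso hol emtxa incc ncs zyhn rjh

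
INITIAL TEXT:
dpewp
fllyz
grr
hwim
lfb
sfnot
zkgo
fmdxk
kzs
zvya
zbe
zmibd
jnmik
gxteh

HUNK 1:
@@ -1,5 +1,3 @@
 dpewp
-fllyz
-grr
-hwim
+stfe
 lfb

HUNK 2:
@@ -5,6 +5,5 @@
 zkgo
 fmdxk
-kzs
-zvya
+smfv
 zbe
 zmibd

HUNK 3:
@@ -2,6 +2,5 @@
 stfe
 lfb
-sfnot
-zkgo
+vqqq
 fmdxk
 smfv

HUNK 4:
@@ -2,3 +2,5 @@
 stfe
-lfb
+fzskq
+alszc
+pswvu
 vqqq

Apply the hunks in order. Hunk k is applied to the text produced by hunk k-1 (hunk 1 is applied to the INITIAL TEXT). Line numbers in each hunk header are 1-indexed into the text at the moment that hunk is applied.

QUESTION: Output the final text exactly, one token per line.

Answer: dpewp
stfe
fzskq
alszc
pswvu
vqqq
fmdxk
smfv
zbe
zmibd
jnmik
gxteh

Derivation:
Hunk 1: at line 1 remove [fllyz,grr,hwim] add [stfe] -> 12 lines: dpewp stfe lfb sfnot zkgo fmdxk kzs zvya zbe zmibd jnmik gxteh
Hunk 2: at line 5 remove [kzs,zvya] add [smfv] -> 11 lines: dpewp stfe lfb sfnot zkgo fmdxk smfv zbe zmibd jnmik gxteh
Hunk 3: at line 2 remove [sfnot,zkgo] add [vqqq] -> 10 lines: dpewp stfe lfb vqqq fmdxk smfv zbe zmibd jnmik gxteh
Hunk 4: at line 2 remove [lfb] add [fzskq,alszc,pswvu] -> 12 lines: dpewp stfe fzskq alszc pswvu vqqq fmdxk smfv zbe zmibd jnmik gxteh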